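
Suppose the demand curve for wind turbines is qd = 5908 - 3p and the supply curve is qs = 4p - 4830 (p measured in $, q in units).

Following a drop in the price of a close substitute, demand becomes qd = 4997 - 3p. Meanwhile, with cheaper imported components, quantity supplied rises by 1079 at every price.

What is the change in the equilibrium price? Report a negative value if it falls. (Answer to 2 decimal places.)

-284.29

Before the shock: 5908 - 3p = 4p - 4830 ⇒ 10738 = 7p ⇒ p = 1534, q = 1306.
The new curves are qd = 4997 - 3p (demand) and qs = 4p - 3751 (supply).
Equate the new curves: 4997 - 3p = 4p - 3751, giving 8748 = 7p, p = 8748/7 ≈ 1249.7143, q = 8735/7 ≈ 1247.8571.
Δp = 1249.7143 − 1534 = -284.29.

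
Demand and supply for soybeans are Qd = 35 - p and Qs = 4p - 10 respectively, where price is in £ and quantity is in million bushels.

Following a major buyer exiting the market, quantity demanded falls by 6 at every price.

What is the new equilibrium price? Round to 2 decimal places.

7.80

Before the shock: 35 - p = 4p - 10 ⇒ 45 = 5p ⇒ p = 9, Q = 26.
After the shift, demand is Qd = 29 - p and supply is Qs = 4p - 10.
Clearing the new market: 29 - p = 4p - 10, so p = 7.8 and Q = 21.2.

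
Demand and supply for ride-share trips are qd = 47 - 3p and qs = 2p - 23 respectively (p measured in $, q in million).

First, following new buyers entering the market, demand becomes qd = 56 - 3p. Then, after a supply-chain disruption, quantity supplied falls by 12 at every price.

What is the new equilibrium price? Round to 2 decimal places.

18.20

Before the shock: 47 - 3p = 2p - 23 ⇒ 70 = 5p ⇒ p = 14, q = 5.
After the shift, demand is qd = 56 - 3p and supply is qs = 2p - 35.
Equate the new curves: 56 - 3p = 2p - 35, giving 91 = 5p, p = 18.2, q = 1.4.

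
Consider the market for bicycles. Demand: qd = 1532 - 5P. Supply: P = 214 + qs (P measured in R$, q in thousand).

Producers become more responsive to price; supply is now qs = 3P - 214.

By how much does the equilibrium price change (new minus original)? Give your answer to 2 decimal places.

-72.75

Initially, 1532 - 5P = P - 214, so 1746 = 6P and P = 291, q = 77.
The shock moves the curves to qd = 1532 - 5P and qs = 3P - 214.
Equate the new curves: 1532 - 5P = 3P - 214, giving 1746 = 8P, P = 218.25, q = 440.75.
ΔP = 218.25 − 291 = -72.75.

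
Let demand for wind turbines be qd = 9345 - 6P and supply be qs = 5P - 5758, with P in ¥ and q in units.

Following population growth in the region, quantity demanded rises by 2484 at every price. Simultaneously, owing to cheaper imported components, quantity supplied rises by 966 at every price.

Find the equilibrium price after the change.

1511

Original equilibrium: 9345 - 6P = 5P - 5758 gives 15103 = 11P, so P = 1373 and q = 1107.
With the change applied: demand qd = 11829 - 6P, supply qs = 5P - 4792.
New equilibrium: 11829 - 6P = 5P - 4792 ⇒ 16621 = 11P ⇒ P = 1511, q = 2763.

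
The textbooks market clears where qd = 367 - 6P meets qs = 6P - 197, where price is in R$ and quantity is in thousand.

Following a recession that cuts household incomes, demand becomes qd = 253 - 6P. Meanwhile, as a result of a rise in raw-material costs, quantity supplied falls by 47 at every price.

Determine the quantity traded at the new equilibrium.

4.5

Solve the original market: 367 - 6P = 6P - 197, hence P = 47 and q = 85.
After the shift, demand is qd = 253 - 6P and supply is qs = 6P - 244.
Setting them equal: 253 - 6P = 6P - 244 → 497 = 12P, so P = 497/12 ≈ 41.4167 and q = 4.5.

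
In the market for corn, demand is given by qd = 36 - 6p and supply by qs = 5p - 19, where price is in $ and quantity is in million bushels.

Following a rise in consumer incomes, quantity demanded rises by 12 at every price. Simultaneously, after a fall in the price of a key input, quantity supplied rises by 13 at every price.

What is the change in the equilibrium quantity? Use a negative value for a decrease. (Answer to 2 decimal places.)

+12.55

Solve the original market: 36 - 6p = 5p - 19, hence p = 5 and q = 6.
The new curves are qd = 48 - 6p (demand) and qs = 5p - 6 (supply).
New equilibrium: 48 - 6p = 5p - 6 ⇒ 54 = 11p ⇒ p = 54/11 ≈ 4.9091, q = 204/11 ≈ 18.5455.
Δq = 18.5455 − 6 = +12.55.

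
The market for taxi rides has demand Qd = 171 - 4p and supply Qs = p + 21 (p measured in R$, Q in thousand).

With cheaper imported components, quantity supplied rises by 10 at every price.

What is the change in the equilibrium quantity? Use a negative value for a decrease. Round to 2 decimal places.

+8.00

Before the shock: 171 - 4p = p + 21 ⇒ 150 = 5p ⇒ p = 30, Q = 51.
The shock moves the curves to Qd = 171 - 4p and Qs = p + 31.
New equilibrium: 171 - 4p = p + 31 ⇒ 140 = 5p ⇒ p = 28, Q = 59.
ΔQ = 59 − 51 = +8.00.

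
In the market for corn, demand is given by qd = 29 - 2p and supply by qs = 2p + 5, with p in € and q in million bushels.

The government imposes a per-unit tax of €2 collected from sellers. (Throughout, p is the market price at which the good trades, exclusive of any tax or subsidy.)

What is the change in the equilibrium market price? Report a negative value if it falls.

Initially, 29 - 2p = 2p + 5, so 24 = 4p and p = 6, q = 17.
Since sellers keep the price net of the tax, the effective supply curve becomes qs = 2p + 1.
Equate the new curves: 29 - 2p = 2p + 1, giving 28 = 4p, p = 7, q = 15.
Δp = 7 − 6 = +1.

+1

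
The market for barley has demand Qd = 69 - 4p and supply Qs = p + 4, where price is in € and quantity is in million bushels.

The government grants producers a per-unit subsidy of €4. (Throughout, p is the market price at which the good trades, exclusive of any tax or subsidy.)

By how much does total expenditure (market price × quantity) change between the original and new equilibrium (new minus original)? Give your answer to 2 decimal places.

+25.44

Solve the original market: 69 - 4p = p + 4, hence p = 13 and Q = 17.
Since sellers receive the price plus the subsidy, the effective supply curve becomes Qs = p + 8.
New equilibrium: 69 - 4p = p + 8 ⇒ 61 = 5p ⇒ p = 12.2, Q = 20.2.
Expenditure moves from 13×17 = 221 to 12.2×20.2 = 246.44; change = +25.44.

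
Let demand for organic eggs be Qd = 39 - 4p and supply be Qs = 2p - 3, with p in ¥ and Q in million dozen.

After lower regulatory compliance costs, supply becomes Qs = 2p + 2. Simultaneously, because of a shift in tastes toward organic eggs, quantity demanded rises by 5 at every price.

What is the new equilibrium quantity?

16

Before the shock: 39 - 4p = 2p - 3 ⇒ 42 = 6p ⇒ p = 7, Q = 11.
The new curves are Qd = 44 - 4p (demand) and Qs = 2p + 2 (supply).
Clearing the new market: 44 - 4p = 2p + 2, so p = 7 and Q = 16.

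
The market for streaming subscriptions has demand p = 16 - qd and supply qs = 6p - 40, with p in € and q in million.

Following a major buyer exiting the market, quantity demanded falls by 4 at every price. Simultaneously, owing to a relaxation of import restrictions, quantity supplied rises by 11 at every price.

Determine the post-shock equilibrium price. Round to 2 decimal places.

Original equilibrium: 16 - p = 6p - 40 gives 56 = 7p, so p = 8 and q = 8.
The new curves are qd = 12 - p (demand) and qs = 6p - 29 (supply).
Clearing the new market: 12 - p = 6p - 29, so p = 41/7 ≈ 5.8571 and q = 43/7 ≈ 6.1429.

5.86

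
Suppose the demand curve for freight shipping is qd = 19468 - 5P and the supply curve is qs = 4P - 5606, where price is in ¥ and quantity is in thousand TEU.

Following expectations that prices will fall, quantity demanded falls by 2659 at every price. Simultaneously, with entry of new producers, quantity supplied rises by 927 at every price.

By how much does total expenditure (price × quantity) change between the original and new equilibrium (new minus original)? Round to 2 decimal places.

-3798554.32

Initially, 19468 - 5P = 4P - 5606, so 25074 = 9P and P = 2786, q = 5538.
The new curves are qd = 16809 - 5P (demand) and qs = 4P - 4679 (supply).
Clearing the new market: 16809 - 5P = 4P - 4679, so P = 21488/9 ≈ 2387.5556 and q = 43841/9 ≈ 4871.2222.
Expenditure moves from 2786×5538 = 15428868 to 2387.5556×4871.2222 = 11630313.6790; change = -3798554.32.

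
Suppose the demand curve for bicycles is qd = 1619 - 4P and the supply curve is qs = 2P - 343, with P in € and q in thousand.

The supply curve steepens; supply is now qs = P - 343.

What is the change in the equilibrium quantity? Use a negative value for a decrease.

-261.6

Initially, 1619 - 4P = 2P - 343, so 1962 = 6P and P = 327, q = 311.
The new curves are qd = 1619 - 4P (demand) and qs = P - 343 (supply).
Setting them equal: 1619 - 4P = P - 343 → 1962 = 5P, so P = 392.4 and q = 49.4.
Δq = 49.4 − 311 = -261.6.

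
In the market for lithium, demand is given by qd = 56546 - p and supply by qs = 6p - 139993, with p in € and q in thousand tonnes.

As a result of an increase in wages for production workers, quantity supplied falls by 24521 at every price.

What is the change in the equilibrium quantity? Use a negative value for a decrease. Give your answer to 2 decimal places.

Original equilibrium: 56546 - p = 6p - 139993 gives 196539 = 7p, so p = 28077 and q = 28469.
After the shift, demand is qd = 56546 - p and supply is qs = 6p - 164514.
Equate the new curves: 56546 - p = 6p - 164514, giving 221060 = 7p, p = 31580, q = 24966.
Δq = 24966 − 28469 = -3503.00.

-3503.00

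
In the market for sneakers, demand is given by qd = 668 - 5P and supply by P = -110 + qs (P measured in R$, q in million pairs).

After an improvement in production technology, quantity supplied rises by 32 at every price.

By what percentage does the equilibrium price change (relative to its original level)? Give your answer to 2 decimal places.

Initially, 668 - 5P = P + 110, so 558 = 6P and P = 93, q = 203.
The new curves are qd = 668 - 5P (demand) and qs = P + 142 (supply).
Clearing the new market: 668 - 5P = P + 142, so P = 263/3 ≈ 87.6667 and q = 689/3 ≈ 229.6667.
%ΔP = (87.6667 − 93) / 93 × 100 = -5.73%.

-5.73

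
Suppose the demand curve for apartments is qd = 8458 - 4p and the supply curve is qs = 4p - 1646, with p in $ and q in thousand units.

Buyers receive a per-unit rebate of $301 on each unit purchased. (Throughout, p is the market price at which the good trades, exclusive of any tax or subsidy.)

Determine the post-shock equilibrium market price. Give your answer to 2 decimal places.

1413.50

Solve the original market: 8458 - 4p = 4p - 1646, hence p = 1263 and q = 3406.
Since buyers' out-of-pocket price is the market price minus the rebate, the effective demand curve becomes qd = 9662 - 4p.
Clearing the new market: 9662 - 4p = 4p - 1646, so p = 1413.5 and q = 4008.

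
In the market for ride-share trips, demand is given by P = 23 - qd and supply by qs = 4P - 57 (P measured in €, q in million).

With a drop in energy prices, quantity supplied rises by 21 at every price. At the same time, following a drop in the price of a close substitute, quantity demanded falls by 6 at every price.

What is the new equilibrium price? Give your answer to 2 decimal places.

10.60

Original equilibrium: 23 - P = 4P - 57 gives 80 = 5P, so P = 16 and q = 7.
After the shift, demand is qd = 17 - P and supply is qs = 4P - 36.
Setting them equal: 17 - P = 4P - 36 → 53 = 5P, so P = 10.6 and q = 6.4.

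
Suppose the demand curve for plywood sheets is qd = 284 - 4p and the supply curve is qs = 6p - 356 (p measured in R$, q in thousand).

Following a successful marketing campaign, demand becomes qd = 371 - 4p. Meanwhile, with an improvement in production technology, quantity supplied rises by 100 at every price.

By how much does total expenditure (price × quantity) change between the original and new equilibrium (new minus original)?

+5744.54

Before the shock: 284 - 4p = 6p - 356 ⇒ 640 = 10p ⇒ p = 64, q = 28.
With the change applied: demand qd = 371 - 4p, supply qs = 6p - 256.
Equate the new curves: 371 - 4p = 6p - 256, giving 627 = 10p, p = 62.7, q = 120.2.
Expenditure moves from 64×28 = 1792 to 62.7×120.2 = 7536.54; change = +5744.54.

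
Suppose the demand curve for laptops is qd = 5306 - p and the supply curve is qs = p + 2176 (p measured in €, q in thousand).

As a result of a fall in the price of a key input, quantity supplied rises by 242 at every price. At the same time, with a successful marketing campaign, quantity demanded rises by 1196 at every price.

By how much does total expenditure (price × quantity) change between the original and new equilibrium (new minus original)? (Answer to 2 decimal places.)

Initially, 5306 - p = p + 2176, so 3130 = 2p and p = 1565, q = 3741.
With the change applied: demand qd = 6502 - p, supply qs = p + 2418.
New equilibrium: 6502 - p = p + 2418 ⇒ 4084 = 2p ⇒ p = 2042, q = 4460.
Expenditure moves from 1565×3741 = 5854665 to 2042×4460 = 9107320; change = +3252655.00.

+3252655.00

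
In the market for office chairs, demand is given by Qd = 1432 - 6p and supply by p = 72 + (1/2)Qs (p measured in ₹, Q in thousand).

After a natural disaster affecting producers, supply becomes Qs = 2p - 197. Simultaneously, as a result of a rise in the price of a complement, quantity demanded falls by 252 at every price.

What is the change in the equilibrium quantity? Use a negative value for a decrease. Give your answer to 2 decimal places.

Solve the original market: 1432 - 6p = 2p - 144, hence p = 197 and Q = 250.
After the shift, demand is Qd = 1180 - 6p and supply is Qs = 2p - 197.
Clearing the new market: 1180 - 6p = 2p - 197, so p = 172.125 and Q = 147.25.
ΔQ = 147.25 − 250 = -102.75.

-102.75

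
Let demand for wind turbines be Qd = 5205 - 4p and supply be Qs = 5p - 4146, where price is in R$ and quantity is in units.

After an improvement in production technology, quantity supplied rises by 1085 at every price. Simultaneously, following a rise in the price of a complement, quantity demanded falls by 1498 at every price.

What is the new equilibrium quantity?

699

Solve the original market: 5205 - 4p = 5p - 4146, hence p = 1039 and Q = 1049.
The new curves are Qd = 3707 - 4p (demand) and Qs = 5p - 3061 (supply).
New equilibrium: 3707 - 4p = 5p - 3061 ⇒ 6768 = 9p ⇒ p = 752, Q = 699.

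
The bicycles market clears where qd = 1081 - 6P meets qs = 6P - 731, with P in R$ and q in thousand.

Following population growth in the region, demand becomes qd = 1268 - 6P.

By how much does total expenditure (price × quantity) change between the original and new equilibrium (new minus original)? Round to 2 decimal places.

+18302.63

Solve the original market: 1081 - 6P = 6P - 731, hence P = 151 and q = 175.
After the shift, demand is qd = 1268 - 6P and supply is qs = 6P - 731.
Equate the new curves: 1268 - 6P = 6P - 731, giving 1999 = 12P, P = 1999/12 ≈ 166.5833, q = 268.5.
Expenditure moves from 151×175 = 26425 to 166.5833×268.5 = 44727.625; change = +18302.63.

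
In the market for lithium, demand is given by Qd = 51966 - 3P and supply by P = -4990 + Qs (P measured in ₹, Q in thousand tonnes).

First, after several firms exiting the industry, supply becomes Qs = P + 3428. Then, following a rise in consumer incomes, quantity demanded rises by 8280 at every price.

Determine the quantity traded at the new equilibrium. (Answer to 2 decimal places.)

Initially, 51966 - 3P = P + 4990, so 46976 = 4P and P = 11744, Q = 16734.
With the change applied: demand Qd = 60246 - 3P, supply Qs = P + 3428.
Clearing the new market: 60246 - 3P = P + 3428, so P = 14204.5 and Q = 17632.5.

17632.50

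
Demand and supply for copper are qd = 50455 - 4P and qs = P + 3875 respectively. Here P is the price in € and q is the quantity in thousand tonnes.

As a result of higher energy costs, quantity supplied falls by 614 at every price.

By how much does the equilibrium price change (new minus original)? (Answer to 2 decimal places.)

Before the shock: 50455 - 4P = P + 3875 ⇒ 46580 = 5P ⇒ P = 9316, q = 13191.
The new curves are qd = 50455 - 4P (demand) and qs = P + 3261 (supply).
Setting them equal: 50455 - 4P = P + 3261 → 47194 = 5P, so P = 9438.8 and q = 12699.8.
ΔP = 9438.8 − 9316 = +122.80.

+122.80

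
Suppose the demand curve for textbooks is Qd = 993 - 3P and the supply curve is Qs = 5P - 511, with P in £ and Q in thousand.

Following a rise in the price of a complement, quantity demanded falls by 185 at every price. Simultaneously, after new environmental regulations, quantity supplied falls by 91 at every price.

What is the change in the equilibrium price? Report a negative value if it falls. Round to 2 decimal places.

-11.75

Before the shock: 993 - 3P = 5P - 511 ⇒ 1504 = 8P ⇒ P = 188, Q = 429.
After the shift, demand is Qd = 808 - 3P and supply is Qs = 5P - 602.
Equate the new curves: 808 - 3P = 5P - 602, giving 1410 = 8P, P = 176.25, Q = 279.25.
ΔP = 176.25 − 188 = -11.75.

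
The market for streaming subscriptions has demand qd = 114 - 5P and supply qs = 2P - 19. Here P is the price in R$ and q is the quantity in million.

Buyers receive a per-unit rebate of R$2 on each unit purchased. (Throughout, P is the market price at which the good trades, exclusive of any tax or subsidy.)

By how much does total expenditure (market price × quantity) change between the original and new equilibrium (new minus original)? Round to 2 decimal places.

Original equilibrium: 114 - 5P = 2P - 19 gives 133 = 7P, so P = 19 and q = 19.
Since buyers' out-of-pocket price is the market price minus the rebate, the effective demand curve becomes qd = 124 - 5P.
Equate the new curves: 124 - 5P = 2P - 19, giving 143 = 7P, P = 143/7 ≈ 20.4286, q = 153/7 ≈ 21.8571.
Expenditure moves from 19×19 = 361 to 20.4286×21.8571 = 446.5102; change = +85.51.

+85.51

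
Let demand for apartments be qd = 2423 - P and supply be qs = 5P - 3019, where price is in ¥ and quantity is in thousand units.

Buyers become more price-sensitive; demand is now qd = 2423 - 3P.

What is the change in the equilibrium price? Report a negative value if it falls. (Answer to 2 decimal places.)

-226.75

Solve the original market: 2423 - P = 5P - 3019, hence P = 907 and q = 1516.
The new curves are qd = 2423 - 3P (demand) and qs = 5P - 3019 (supply).
Clearing the new market: 2423 - 3P = 5P - 3019, so P = 680.25 and q = 382.25.
ΔP = 680.25 − 907 = -226.75.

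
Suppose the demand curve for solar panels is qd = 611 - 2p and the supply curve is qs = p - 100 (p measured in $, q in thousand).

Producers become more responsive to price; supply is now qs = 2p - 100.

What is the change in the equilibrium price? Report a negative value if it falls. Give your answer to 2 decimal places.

Original equilibrium: 611 - 2p = p - 100 gives 711 = 3p, so p = 237 and q = 137.
After the shift, demand is qd = 611 - 2p and supply is qs = 2p - 100.
Clearing the new market: 611 - 2p = 2p - 100, so p = 177.75 and q = 255.5.
Δp = 177.75 − 237 = -59.25.

-59.25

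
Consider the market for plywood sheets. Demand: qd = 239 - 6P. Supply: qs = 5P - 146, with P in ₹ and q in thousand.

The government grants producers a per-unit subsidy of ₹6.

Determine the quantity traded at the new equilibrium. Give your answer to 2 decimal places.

Original equilibrium: 239 - 6P = 5P - 146 gives 385 = 11P, so P = 35 and q = 29.
Since sellers receive the price plus the subsidy, the effective supply curve becomes qs = 5P - 116.
Clearing the new market: 239 - 6P = 5P - 116, so P = 355/11 ≈ 32.2727 and q = 499/11 ≈ 45.3636.

45.36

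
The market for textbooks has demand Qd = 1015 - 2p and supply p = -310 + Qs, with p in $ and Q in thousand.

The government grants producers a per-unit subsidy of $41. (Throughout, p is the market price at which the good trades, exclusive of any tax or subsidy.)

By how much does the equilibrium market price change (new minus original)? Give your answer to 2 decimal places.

Initially, 1015 - 2p = p + 310, so 705 = 3p and p = 235, Q = 545.
Since sellers receive the price plus the subsidy, the effective supply curve becomes Qs = p + 351.
Setting them equal: 1015 - 2p = p + 351 → 664 = 3p, so p = 664/3 ≈ 221.3333 and Q = 1717/3 ≈ 572.3333.
Δp = 221.3333 − 235 = -13.67.

-13.67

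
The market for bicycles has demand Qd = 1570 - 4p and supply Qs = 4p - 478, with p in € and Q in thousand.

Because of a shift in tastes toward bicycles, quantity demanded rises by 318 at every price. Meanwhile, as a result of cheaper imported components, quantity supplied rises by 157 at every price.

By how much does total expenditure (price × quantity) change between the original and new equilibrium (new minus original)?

Before the shock: 1570 - 4p = 4p - 478 ⇒ 2048 = 8p ⇒ p = 256, Q = 546.
With the change applied: demand Qd = 1888 - 4p, supply Qs = 4p - 321.
Clearing the new market: 1888 - 4p = 4p - 321, so p = 276.125 and Q = 783.5.
Expenditure moves from 256×546 = 139776 to 276.125×783.5 = 216343.9375; change = +76567.9375.

+76567.9375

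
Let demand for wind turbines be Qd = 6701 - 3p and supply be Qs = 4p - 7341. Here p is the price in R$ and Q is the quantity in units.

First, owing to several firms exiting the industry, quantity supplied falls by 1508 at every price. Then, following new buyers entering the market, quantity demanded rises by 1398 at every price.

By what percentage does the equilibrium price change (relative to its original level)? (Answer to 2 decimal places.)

Original equilibrium: 6701 - 3p = 4p - 7341 gives 14042 = 7p, so p = 2006 and Q = 683.
With the change applied: demand Qd = 8099 - 3p, supply Qs = 4p - 8849.
Equate the new curves: 8099 - 3p = 4p - 8849, giving 16948 = 7p, p = 16948/7 ≈ 2421.1429, Q = 5849/7 ≈ 835.5714.
%Δp = (2421.1429 − 2006) / 2006 × 100 = +20.70%.

+20.70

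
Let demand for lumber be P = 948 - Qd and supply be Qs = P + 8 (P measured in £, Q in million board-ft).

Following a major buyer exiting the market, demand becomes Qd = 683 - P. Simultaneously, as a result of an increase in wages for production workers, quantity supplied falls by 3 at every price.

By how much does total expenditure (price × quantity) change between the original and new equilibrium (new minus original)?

Original equilibrium: 948 - P = P + 8 gives 940 = 2P, so P = 470 and Q = 478.
With the change applied: demand Qd = 683 - P, supply Qs = P + 5.
Setting them equal: 683 - P = P + 5 → 678 = 2P, so P = 339 and Q = 344.
Expenditure moves from 470×478 = 224660 to 339×344 = 116616; change = -108044.

-108044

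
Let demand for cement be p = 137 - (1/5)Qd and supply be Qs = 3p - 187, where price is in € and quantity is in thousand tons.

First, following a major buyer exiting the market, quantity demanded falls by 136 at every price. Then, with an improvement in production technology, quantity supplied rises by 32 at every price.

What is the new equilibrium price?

88

Initially, 685 - 5p = 3p - 187, so 872 = 8p and p = 109, Q = 140.
The new curves are Qd = 549 - 5p (demand) and Qs = 3p - 155 (supply).
New equilibrium: 549 - 5p = 3p - 155 ⇒ 704 = 8p ⇒ p = 88, Q = 109.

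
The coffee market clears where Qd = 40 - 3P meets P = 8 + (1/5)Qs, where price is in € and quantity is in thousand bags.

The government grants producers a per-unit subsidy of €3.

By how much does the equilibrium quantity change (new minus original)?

+5.625

Before the shock: 40 - 3P = 5P - 40 ⇒ 80 = 8P ⇒ P = 10, Q = 10.
Since sellers receive the price plus the subsidy, the effective supply curve becomes Qs = 5P - 25.
Equate the new curves: 40 - 3P = 5P - 25, giving 65 = 8P, P = 8.125, Q = 15.625.
ΔQ = 15.625 − 10 = +5.625.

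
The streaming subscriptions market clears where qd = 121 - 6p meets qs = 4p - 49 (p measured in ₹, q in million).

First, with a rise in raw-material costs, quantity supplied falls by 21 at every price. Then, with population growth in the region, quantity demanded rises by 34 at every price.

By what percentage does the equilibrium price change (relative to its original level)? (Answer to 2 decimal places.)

+32.35

Before the shock: 121 - 6p = 4p - 49 ⇒ 170 = 10p ⇒ p = 17, q = 19.
The shock moves the curves to qd = 155 - 6p and qs = 4p - 70.
Equate the new curves: 155 - 6p = 4p - 70, giving 225 = 10p, p = 22.5, q = 20.
%Δp = (22.5 − 17) / 17 × 100 = +32.35%.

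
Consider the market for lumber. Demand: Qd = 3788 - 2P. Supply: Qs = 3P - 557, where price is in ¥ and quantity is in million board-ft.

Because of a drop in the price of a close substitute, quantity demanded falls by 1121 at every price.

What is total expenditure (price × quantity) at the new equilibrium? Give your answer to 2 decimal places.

888147.52

Original equilibrium: 3788 - 2P = 3P - 557 gives 4345 = 5P, so P = 869 and Q = 2050.
With the change applied: demand Qd = 2667 - 2P, supply Qs = 3P - 557.
Equate the new curves: 2667 - 2P = 3P - 557, giving 3224 = 5P, P = 644.8, Q = 1377.4.
New expenditure = 644.8 × 1377.4 = 888147.52.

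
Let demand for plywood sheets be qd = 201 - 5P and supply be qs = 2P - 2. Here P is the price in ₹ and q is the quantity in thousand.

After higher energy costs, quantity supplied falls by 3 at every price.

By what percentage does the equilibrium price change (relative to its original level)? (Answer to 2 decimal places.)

+1.48

Original equilibrium: 201 - 5P = 2P - 2 gives 203 = 7P, so P = 29 and q = 56.
The shock moves the curves to qd = 201 - 5P and qs = 2P - 5.
Setting them equal: 201 - 5P = 2P - 5 → 206 = 7P, so P = 206/7 ≈ 29.4286 and q = 377/7 ≈ 53.8571.
%ΔP = (29.4286 − 29) / 29 × 100 = +1.48%.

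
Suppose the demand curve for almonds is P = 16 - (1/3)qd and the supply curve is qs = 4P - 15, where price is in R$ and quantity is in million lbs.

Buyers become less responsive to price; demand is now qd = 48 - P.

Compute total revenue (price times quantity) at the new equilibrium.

446.04

Before the shock: 48 - 3P = 4P - 15 ⇒ 63 = 7P ⇒ P = 9, q = 21.
After the shift, demand is qd = 48 - P and supply is qs = 4P - 15.
Clearing the new market: 48 - P = 4P - 15, so P = 12.6 and q = 35.4.
New expenditure = 12.6 × 35.4 = 446.04.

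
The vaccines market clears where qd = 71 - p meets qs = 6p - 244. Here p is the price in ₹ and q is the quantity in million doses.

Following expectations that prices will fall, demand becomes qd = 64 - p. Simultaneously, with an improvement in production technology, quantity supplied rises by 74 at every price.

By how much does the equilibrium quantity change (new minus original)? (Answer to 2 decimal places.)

+4.57

Solve the original market: 71 - p = 6p - 244, hence p = 45 and q = 26.
The shock moves the curves to qd = 64 - p and qs = 6p - 170.
New equilibrium: 64 - p = 6p - 170 ⇒ 234 = 7p ⇒ p = 234/7 ≈ 33.4286, q = 214/7 ≈ 30.5714.
Δq = 30.5714 − 26 = +4.57.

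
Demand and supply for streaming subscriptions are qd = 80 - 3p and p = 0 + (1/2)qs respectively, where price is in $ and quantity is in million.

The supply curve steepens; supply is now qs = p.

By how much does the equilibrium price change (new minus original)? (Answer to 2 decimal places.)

Initially, 80 - 3p = 2p, so 80 = 5p and p = 16, q = 32.
After the shift, demand is qd = 80 - 3p and supply is qs = p.
Setting them equal: 80 - 3p = p → 80 = 4p, so p = 20 and q = 20.
Δp = 20 − 16 = +4.00.

+4.00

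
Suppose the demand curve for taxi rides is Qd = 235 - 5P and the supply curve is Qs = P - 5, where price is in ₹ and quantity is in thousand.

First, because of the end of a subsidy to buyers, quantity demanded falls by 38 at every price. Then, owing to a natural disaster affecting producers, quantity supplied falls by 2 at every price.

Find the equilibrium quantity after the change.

27

Initially, 235 - 5P = P - 5, so 240 = 6P and P = 40, Q = 35.
After the shift, demand is Qd = 197 - 5P and supply is Qs = P - 7.
Clearing the new market: 197 - 5P = P - 7, so P = 34 and Q = 27.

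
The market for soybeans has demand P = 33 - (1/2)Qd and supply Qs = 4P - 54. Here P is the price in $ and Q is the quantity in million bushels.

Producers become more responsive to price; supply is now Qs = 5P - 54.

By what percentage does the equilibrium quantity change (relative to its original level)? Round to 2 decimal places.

+21.98

Initially, 66 - 2P = 4P - 54, so 120 = 6P and P = 20, Q = 26.
The shock moves the curves to Qd = 66 - 2P and Qs = 5P - 54.
Clearing the new market: 66 - 2P = 5P - 54, so P = 120/7 ≈ 17.1429 and Q = 222/7 ≈ 31.7143.
%ΔQ = (31.7143 − 26) / 26 × 100 = +21.98%.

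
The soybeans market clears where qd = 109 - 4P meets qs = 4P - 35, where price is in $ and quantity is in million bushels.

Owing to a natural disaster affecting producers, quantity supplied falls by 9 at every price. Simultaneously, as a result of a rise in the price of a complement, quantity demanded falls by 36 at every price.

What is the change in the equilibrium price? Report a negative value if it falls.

Before the shock: 109 - 4P = 4P - 35 ⇒ 144 = 8P ⇒ P = 18, q = 37.
After the shift, demand is qd = 73 - 4P and supply is qs = 4P - 44.
Equate the new curves: 73 - 4P = 4P - 44, giving 117 = 8P, P = 14.625, q = 14.5.
ΔP = 14.625 − 18 = -3.375.

-3.375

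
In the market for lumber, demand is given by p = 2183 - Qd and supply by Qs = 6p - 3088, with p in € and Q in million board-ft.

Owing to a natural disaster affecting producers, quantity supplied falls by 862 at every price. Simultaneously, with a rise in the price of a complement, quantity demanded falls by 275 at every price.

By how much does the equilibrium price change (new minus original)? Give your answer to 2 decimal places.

Initially, 2183 - p = 6p - 3088, so 5271 = 7p and p = 753, Q = 1430.
The new curves are Qd = 1908 - p (demand) and Qs = 6p - 3950 (supply).
Equate the new curves: 1908 - p = 6p - 3950, giving 5858 = 7p, p = 5858/7 ≈ 836.8571, Q = 7498/7 ≈ 1071.1429.
Δp = 836.8571 − 753 = +83.86.

+83.86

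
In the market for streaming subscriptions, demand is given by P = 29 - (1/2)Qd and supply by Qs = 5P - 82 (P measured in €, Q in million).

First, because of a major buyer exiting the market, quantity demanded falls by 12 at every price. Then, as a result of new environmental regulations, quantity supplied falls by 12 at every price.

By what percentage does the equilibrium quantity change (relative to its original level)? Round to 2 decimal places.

-66.67

Initially, 58 - 2P = 5P - 82, so 140 = 7P and P = 20, Q = 18.
The new curves are Qd = 46 - 2P (demand) and Qs = 5P - 94 (supply).
Clearing the new market: 46 - 2P = 5P - 94, so P = 20 and Q = 6.
%ΔQ = (6 − 18) / 18 × 100 = -66.67%.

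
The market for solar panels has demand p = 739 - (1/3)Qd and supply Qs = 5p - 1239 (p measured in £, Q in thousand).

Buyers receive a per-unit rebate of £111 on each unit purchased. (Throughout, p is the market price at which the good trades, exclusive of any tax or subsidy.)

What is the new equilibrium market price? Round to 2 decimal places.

Before the shock: 2217 - 3p = 5p - 1239 ⇒ 3456 = 8p ⇒ p = 432, Q = 921.
Since buyers' out-of-pocket price is the market price minus the rebate, the effective demand curve becomes Qd = 2550 - 3p.
Clearing the new market: 2550 - 3p = 5p - 1239, so p = 473.625 and Q = 1129.125.

473.63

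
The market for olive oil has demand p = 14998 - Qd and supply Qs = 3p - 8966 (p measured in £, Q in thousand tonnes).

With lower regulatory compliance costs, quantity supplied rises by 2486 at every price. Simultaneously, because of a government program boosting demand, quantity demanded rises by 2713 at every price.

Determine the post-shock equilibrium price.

6047.75

Before the shock: 14998 - p = 3p - 8966 ⇒ 23964 = 4p ⇒ p = 5991, Q = 9007.
The shock moves the curves to Qd = 17711 - p and Qs = 3p - 6480.
Equate the new curves: 17711 - p = 3p - 6480, giving 24191 = 4p, p = 6047.75, Q = 11663.25.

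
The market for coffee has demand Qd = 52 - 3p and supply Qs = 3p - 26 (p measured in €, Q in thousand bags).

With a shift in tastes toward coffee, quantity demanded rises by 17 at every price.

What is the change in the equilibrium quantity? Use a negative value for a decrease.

+8.5

Initially, 52 - 3p = 3p - 26, so 78 = 6p and p = 13, Q = 13.
With the change applied: demand Qd = 69 - 3p, supply Qs = 3p - 26.
New equilibrium: 69 - 3p = 3p - 26 ⇒ 95 = 6p ⇒ p = 95/6 ≈ 15.8333, Q = 21.5.
ΔQ = 21.5 − 13 = +8.5.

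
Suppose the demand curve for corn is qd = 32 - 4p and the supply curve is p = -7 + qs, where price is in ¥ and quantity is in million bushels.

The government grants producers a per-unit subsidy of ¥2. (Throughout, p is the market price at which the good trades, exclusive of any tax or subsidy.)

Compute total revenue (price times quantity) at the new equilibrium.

Original equilibrium: 32 - 4p = p + 7 gives 25 = 5p, so p = 5 and q = 12.
Since sellers receive the price plus the subsidy, the effective supply curve becomes qs = p + 9.
Clearing the new market: 32 - 4p = p + 9, so p = 4.6 and q = 13.6.
New expenditure = 4.6 × 13.6 = 62.56.

62.56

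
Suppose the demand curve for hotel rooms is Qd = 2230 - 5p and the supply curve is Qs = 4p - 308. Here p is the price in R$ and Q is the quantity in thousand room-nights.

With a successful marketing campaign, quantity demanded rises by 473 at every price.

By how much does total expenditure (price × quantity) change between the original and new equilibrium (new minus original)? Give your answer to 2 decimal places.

Before the shock: 2230 - 5p = 4p - 308 ⇒ 2538 = 9p ⇒ p = 282, Q = 820.
The new curves are Qd = 2703 - 5p (demand) and Qs = 4p - 308 (supply).
Equate the new curves: 2703 - 5p = 4p - 308, giving 3011 = 9p, p = 3011/9 ≈ 334.5556, Q = 9272/9 ≈ 1030.2222.
Expenditure moves from 282×820 = 231240 to 334.5556×1030.2222 = 344666.5679; change = +113426.57.

+113426.57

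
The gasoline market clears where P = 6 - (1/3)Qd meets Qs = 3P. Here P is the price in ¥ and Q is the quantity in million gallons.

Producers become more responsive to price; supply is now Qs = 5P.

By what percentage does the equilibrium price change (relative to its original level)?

Before the shock: 18 - 3P = 3P ⇒ 18 = 6P ⇒ P = 3, Q = 9.
With the change applied: demand Qd = 18 - 3P, supply Qs = 5P.
Equate the new curves: 18 - 3P = 5P, giving 18 = 8P, P = 2.25, Q = 11.25.
%ΔP = (2.25 − 3) / 3 × 100 = -25%.

-25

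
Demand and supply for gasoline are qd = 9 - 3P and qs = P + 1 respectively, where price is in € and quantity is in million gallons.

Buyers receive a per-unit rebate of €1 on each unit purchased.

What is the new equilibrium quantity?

3.75

Solve the original market: 9 - 3P = P + 1, hence P = 2 and q = 3.
Since buyers' out-of-pocket price is the market price minus the rebate, the effective demand curve becomes qd = 12 - 3P.
Clearing the new market: 12 - 3P = P + 1, so P = 2.75 and q = 3.75.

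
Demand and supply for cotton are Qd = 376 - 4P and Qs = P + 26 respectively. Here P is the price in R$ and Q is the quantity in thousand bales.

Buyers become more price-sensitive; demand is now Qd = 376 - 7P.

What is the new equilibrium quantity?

Solve the original market: 376 - 4P = P + 26, hence P = 70 and Q = 96.
The new curves are Qd = 376 - 7P (demand) and Qs = P + 26 (supply).
New equilibrium: 376 - 7P = P + 26 ⇒ 350 = 8P ⇒ P = 43.75, Q = 69.75.

69.75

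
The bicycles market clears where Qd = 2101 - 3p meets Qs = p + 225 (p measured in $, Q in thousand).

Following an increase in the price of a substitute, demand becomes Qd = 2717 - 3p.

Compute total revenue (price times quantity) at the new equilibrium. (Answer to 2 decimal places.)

Before the shock: 2101 - 3p = p + 225 ⇒ 1876 = 4p ⇒ p = 469, Q = 694.
After the shift, demand is Qd = 2717 - 3p and supply is Qs = p + 225.
Clearing the new market: 2717 - 3p = p + 225, so p = 623 and Q = 848.
New expenditure = 623 × 848 = 528304.00.

528304.00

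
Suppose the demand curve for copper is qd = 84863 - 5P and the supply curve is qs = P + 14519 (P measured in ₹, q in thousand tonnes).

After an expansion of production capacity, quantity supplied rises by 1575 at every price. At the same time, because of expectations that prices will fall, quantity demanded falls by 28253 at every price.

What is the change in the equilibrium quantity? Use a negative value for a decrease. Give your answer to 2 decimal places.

Solve the original market: 84863 - 5P = P + 14519, hence P = 11724 and q = 26243.
The shock moves the curves to qd = 56610 - 5P and qs = P + 16094.
Clearing the new market: 56610 - 5P = P + 16094, so P = 20258/3 ≈ 6752.6667 and q = 68540/3 ≈ 22846.6667.
Δq = 22846.6667 − 26243 = -3396.33.

-3396.33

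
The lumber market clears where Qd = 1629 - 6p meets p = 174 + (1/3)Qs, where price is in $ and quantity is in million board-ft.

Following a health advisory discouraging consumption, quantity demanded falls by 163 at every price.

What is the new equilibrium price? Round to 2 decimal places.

220.89

Initially, 1629 - 6p = 3p - 522, so 2151 = 9p and p = 239, Q = 195.
The new curves are Qd = 1466 - 6p (demand) and Qs = 3p - 522 (supply).
New equilibrium: 1466 - 6p = 3p - 522 ⇒ 1988 = 9p ⇒ p = 1988/9 ≈ 220.8889, Q = 422/3 ≈ 140.6667.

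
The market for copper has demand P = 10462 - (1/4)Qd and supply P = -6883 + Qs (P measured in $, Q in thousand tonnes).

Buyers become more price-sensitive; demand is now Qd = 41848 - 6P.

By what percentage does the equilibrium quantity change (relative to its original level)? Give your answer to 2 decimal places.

-14.40

Before the shock: 41848 - 4P = P + 6883 ⇒ 34965 = 5P ⇒ P = 6993, Q = 13876.
The new curves are Qd = 41848 - 6P (demand) and Qs = P + 6883 (supply).
Setting them equal: 41848 - 6P = P + 6883 → 34965 = 7P, so P = 4995 and Q = 11878.
%ΔQ = (11878 − 13876) / 13876 × 100 = -14.40%.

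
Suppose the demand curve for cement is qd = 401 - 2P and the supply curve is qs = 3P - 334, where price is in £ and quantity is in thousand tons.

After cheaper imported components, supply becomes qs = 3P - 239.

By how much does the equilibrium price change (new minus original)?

-19

Solve the original market: 401 - 2P = 3P - 334, hence P = 147 and q = 107.
After the shift, demand is qd = 401 - 2P and supply is qs = 3P - 239.
Setting them equal: 401 - 2P = 3P - 239 → 640 = 5P, so P = 128 and q = 145.
ΔP = 128 − 147 = -19.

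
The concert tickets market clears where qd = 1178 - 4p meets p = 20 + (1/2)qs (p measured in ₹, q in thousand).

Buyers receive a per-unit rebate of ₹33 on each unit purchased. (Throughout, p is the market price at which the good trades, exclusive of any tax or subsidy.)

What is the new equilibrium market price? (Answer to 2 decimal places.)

225.00

Solve the original market: 1178 - 4p = 2p - 40, hence p = 203 and q = 366.
Since buyers' out-of-pocket price is the market price minus the rebate, the effective demand curve becomes qd = 1310 - 4p.
Equate the new curves: 1310 - 4p = 2p - 40, giving 1350 = 6p, p = 225, q = 410.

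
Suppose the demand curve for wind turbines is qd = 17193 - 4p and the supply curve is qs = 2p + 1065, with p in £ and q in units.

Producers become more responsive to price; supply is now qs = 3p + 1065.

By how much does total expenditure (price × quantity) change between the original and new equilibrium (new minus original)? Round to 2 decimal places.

Before the shock: 17193 - 4p = 2p + 1065 ⇒ 16128 = 6p ⇒ p = 2688, q = 6441.
After the shift, demand is qd = 17193 - 4p and supply is qs = 3p + 1065.
Equate the new curves: 17193 - 4p = 3p + 1065, giving 16128 = 7p, p = 2304, q = 7977.
Expenditure moves from 2688×6441 = 17313408 to 2304×7977 = 18379008; change = +1065600.00.

+1065600.00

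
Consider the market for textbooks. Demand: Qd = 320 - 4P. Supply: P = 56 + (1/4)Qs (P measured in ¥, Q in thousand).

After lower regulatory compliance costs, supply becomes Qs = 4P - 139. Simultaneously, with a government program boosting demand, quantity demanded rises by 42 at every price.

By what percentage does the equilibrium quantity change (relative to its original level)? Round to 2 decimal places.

Original equilibrium: 320 - 4P = 4P - 224 gives 544 = 8P, so P = 68 and Q = 48.
The new curves are Qd = 362 - 4P (demand) and Qs = 4P - 139 (supply).
Setting them equal: 362 - 4P = 4P - 139 → 501 = 8P, so P = 62.625 and Q = 111.5.
%ΔQ = (111.5 − 48) / 48 × 100 = +132.29%.

+132.29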